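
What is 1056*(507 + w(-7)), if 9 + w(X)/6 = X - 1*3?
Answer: 415008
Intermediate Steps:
w(X) = -72 + 6*X (w(X) = -54 + 6*(X - 1*3) = -54 + 6*(X - 3) = -54 + 6*(-3 + X) = -54 + (-18 + 6*X) = -72 + 6*X)
1056*(507 + w(-7)) = 1056*(507 + (-72 + 6*(-7))) = 1056*(507 + (-72 - 42)) = 1056*(507 - 114) = 1056*393 = 415008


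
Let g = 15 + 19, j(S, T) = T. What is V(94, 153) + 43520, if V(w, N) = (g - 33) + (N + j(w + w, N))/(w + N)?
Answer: 10749993/247 ≈ 43522.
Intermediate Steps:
g = 34
V(w, N) = 1 + 2*N/(N + w) (V(w, N) = (34 - 33) + (N + N)/(w + N) = 1 + (2*N)/(N + w) = 1 + 2*N/(N + w))
V(94, 153) + 43520 = (94 + 3*153)/(153 + 94) + 43520 = (94 + 459)/247 + 43520 = (1/247)*553 + 43520 = 553/247 + 43520 = 10749993/247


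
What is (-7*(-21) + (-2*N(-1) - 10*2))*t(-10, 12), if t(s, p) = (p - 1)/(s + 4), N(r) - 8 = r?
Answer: -1243/6 ≈ -207.17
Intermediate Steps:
N(r) = 8 + r
t(s, p) = (-1 + p)/(4 + s)
(-7*(-21) + (-2*N(-1) - 10*2))*t(-10, 12) = (-7*(-21) + (-2*(8 - 1) - 10*2))*((-1 + 12)/(4 - 10)) = (147 + (-2*7 - 1*20))*(11/(-6)) = (147 + (-14 - 20))*(-1/6*11) = (147 - 34)*(-11/6) = 113*(-11/6) = -1243/6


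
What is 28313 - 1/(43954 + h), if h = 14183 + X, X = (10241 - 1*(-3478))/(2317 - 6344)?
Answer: 6628185981713/234103980 ≈ 28313.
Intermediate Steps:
X = -13719/4027 (X = (10241 + 3478)/(-4027) = 13719*(-1/4027) = -13719/4027 ≈ -3.4068)
h = 57101222/4027 (h = 14183 - 13719/4027 = 57101222/4027 ≈ 14180.)
28313 - 1/(43954 + h) = 28313 - 1/(43954 + 57101222/4027) = 28313 - 1/234103980/4027 = 28313 - 1*4027/234103980 = 28313 - 4027/234103980 = 6628185981713/234103980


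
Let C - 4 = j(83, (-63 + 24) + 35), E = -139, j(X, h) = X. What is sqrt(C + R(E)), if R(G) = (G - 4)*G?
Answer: 2*sqrt(4991) ≈ 141.29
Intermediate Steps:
R(G) = G*(-4 + G) (R(G) = (-4 + G)*G = G*(-4 + G))
C = 87 (C = 4 + 83 = 87)
sqrt(C + R(E)) = sqrt(87 - 139*(-4 - 139)) = sqrt(87 - 139*(-143)) = sqrt(87 + 19877) = sqrt(19964) = 2*sqrt(4991)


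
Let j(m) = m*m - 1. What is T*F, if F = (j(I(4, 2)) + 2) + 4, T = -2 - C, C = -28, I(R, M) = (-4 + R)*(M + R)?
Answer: 130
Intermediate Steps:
T = 26 (T = -2 - 1*(-28) = -2 + 28 = 26)
j(m) = -1 + m**2 (j(m) = m**2 - 1 = -1 + m**2)
F = 5 (F = ((-1 + (4**2 - 4*2 - 4*4 + 2*4)**2) + 2) + 4 = ((-1 + (16 - 8 - 16 + 8)**2) + 2) + 4 = ((-1 + 0**2) + 2) + 4 = ((-1 + 0) + 2) + 4 = (-1 + 2) + 4 = 1 + 4 = 5)
T*F = 26*5 = 130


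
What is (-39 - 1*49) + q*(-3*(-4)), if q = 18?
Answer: 128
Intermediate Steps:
(-39 - 1*49) + q*(-3*(-4)) = (-39 - 1*49) + 18*(-3*(-4)) = (-39 - 49) + 18*12 = -88 + 216 = 128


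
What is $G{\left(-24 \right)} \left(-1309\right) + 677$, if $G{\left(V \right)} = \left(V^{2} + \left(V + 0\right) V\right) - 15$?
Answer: $-1487656$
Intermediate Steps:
$G{\left(V \right)} = -15 + 2 V^{2}$ ($G{\left(V \right)} = \left(V^{2} + V V\right) - 15 = \left(V^{2} + V^{2}\right) - 15 = 2 V^{2} - 15 = -15 + 2 V^{2}$)
$G{\left(-24 \right)} \left(-1309\right) + 677 = \left(-15 + 2 \left(-24\right)^{2}\right) \left(-1309\right) + 677 = \left(-15 + 2 \cdot 576\right) \left(-1309\right) + 677 = \left(-15 + 1152\right) \left(-1309\right) + 677 = 1137 \left(-1309\right) + 677 = -1488333 + 677 = -1487656$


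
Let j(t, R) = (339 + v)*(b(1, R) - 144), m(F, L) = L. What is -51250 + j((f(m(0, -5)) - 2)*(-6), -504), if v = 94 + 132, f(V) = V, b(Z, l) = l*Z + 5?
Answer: -414545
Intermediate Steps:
b(Z, l) = 5 + Z*l (b(Z, l) = Z*l + 5 = 5 + Z*l)
v = 226
j(t, R) = -78535 + 565*R (j(t, R) = (339 + 226)*((5 + 1*R) - 144) = 565*((5 + R) - 144) = 565*(-139 + R) = -78535 + 565*R)
-51250 + j((f(m(0, -5)) - 2)*(-6), -504) = -51250 + (-78535 + 565*(-504)) = -51250 + (-78535 - 284760) = -51250 - 363295 = -414545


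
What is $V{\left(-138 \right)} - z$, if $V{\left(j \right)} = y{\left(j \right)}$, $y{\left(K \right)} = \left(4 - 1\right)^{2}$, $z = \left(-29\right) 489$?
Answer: $14190$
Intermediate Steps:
$z = -14181$
$y{\left(K \right)} = 9$ ($y{\left(K \right)} = 3^{2} = 9$)
$V{\left(j \right)} = 9$
$V{\left(-138 \right)} - z = 9 - -14181 = 9 + 14181 = 14190$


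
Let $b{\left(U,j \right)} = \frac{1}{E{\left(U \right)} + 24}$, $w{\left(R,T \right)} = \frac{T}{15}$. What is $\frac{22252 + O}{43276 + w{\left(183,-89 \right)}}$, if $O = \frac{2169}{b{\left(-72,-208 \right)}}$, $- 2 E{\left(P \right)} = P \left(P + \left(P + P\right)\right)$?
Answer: $- \frac{251877540}{649051} \approx -388.07$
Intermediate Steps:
$w{\left(R,T \right)} = \frac{T}{15}$ ($w{\left(R,T \right)} = T \frac{1}{15} = \frac{T}{15}$)
$E{\left(P \right)} = - \frac{3 P^{2}}{2}$ ($E{\left(P \right)} = - \frac{P \left(P + \left(P + P\right)\right)}{2} = - \frac{P \left(P + 2 P\right)}{2} = - \frac{P 3 P}{2} = - \frac{3 P^{2}}{2}$)
$b{\left(U,j \right)} = \frac{1}{24 - \frac{3 U^{2}}{2}}$ ($b{\left(U,j \right)} = \frac{1}{- \frac{3 U^{2}}{2} + 24} = \frac{1}{24 - \frac{3 U^{2}}{2}}$)
$O = -16814088$ ($O = \frac{2169}{\left(-2\right) \frac{1}{-48 + 3 \left(-72\right)^{2}}} = \frac{2169}{\left(-2\right) \frac{1}{-48 + 3 \cdot 5184}} = \frac{2169}{\left(-2\right) \frac{1}{-48 + 15552}} = \frac{2169}{\left(-2\right) \frac{1}{15504}} = \frac{2169}{- \frac{1}{7752}} = 2169 \left(-7752\right) = -16814088$)
$\frac{22252 + O}{43276 + w{\left(183,-89 \right)}} = \frac{22252 - 16814088}{43276 + \frac{1}{15} \left(-89\right)} = - \frac{16791836}{43276 - \frac{89}{15}} = - \frac{16791836}{\frac{649051}{15}} = \left(-16791836\right) \frac{15}{649051} = - \frac{251877540}{649051}$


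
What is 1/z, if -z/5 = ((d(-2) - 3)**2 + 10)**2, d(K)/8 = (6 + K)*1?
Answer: -1/3621005 ≈ -2.7617e-7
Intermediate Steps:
d(K) = 48 + 8*K (d(K) = 8*((6 + K)*1) = 8*(6 + K) = 48 + 8*K)
z = -3621005 (z = -5*(((48 + 8*(-2)) - 3)**2 + 10)**2 = -5*(((48 - 16) - 3)**2 + 10)**2 = -5*((32 - 3)**2 + 10)**2 = -5*(29**2 + 10)**2 = -5*(841 + 10)**2 = -5*851**2 = -5*724201 = -3621005)
1/z = 1/(-3621005) = -1/3621005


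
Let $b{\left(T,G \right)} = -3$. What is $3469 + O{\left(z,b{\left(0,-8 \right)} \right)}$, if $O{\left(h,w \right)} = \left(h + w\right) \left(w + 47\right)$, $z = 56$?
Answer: $5801$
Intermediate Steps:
$O{\left(h,w \right)} = \left(47 + w\right) \left(h + w\right)$ ($O{\left(h,w \right)} = \left(h + w\right) \left(47 + w\right) = \left(47 + w\right) \left(h + w\right)$)
$3469 + O{\left(z,b{\left(0,-8 \right)} \right)} = 3469 + \left(\left(-3\right)^{2} + 47 \cdot 56 + 47 \left(-3\right) + 56 \left(-3\right)\right) = 3469 + \left(9 + 2632 - 141 - 168\right) = 3469 + 2332 = 5801$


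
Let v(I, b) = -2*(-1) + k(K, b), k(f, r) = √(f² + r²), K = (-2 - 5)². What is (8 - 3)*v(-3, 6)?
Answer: 10 + 5*√2437 ≈ 256.83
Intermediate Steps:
K = 49 (K = (-7)² = 49)
v(I, b) = 2 + √(2401 + b²) (v(I, b) = -2*(-1) + √(49² + b²) = 2 + √(2401 + b²))
(8 - 3)*v(-3, 6) = (8 - 3)*(2 + √(2401 + 6²)) = 5*(2 + √(2401 + 36)) = 5*(2 + √2437) = 10 + 5*√2437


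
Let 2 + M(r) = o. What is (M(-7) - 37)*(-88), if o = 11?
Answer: 2464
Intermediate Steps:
M(r) = 9 (M(r) = -2 + 11 = 9)
(M(-7) - 37)*(-88) = (9 - 37)*(-88) = -28*(-88) = 2464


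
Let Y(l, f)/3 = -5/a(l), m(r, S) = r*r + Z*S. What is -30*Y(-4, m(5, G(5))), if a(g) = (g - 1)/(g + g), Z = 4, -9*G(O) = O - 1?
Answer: 720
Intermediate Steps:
G(O) = 1/9 - O/9 (G(O) = -(O - 1)/9 = -(-1 + O)/9 = 1/9 - O/9)
m(r, S) = r**2 + 4*S (m(r, S) = r*r + 4*S = r**2 + 4*S)
a(g) = (-1 + g)/(2*g) (a(g) = (-1 + g)/((2*g)) = (-1 + g)*(1/(2*g)) = (-1 + g)/(2*g))
Y(l, f) = -30*l/(-1 + l) (Y(l, f) = 3*(-5*2*l/(-1 + l)) = 3*(-10*l/(-1 + l)) = -30*l/(-1 + l))
-30*Y(-4, m(5, G(5))) = -(-900)*(-4)/(-1 - 4) = -(-900)*(-4)/(-5) = -(-900)*(-4)*(-1)/5 = -30*(-24) = 720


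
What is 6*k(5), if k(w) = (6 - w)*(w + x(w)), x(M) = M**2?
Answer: 180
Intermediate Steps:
k(w) = (6 - w)*(w + w**2)
6*k(5) = 6*(5*(6 - 1*5**2 + 5*5)) = 6*(5*(6 - 1*25 + 25)) = 6*(5*(6 - 25 + 25)) = 6*(5*6) = 6*30 = 180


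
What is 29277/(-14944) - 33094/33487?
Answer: -1474955635/500429728 ≈ -2.9474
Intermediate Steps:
29277/(-14944) - 33094/33487 = 29277*(-1/14944) - 33094*1/33487 = -29277/14944 - 33094/33487 = -1474955635/500429728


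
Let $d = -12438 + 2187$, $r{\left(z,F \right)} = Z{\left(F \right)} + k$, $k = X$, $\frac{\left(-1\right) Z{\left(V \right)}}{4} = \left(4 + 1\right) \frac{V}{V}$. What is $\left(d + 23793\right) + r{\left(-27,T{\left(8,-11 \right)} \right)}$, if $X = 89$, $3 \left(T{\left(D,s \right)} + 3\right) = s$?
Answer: $13611$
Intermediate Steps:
$Z{\left(V \right)} = -20$ ($Z{\left(V \right)} = - 4 \left(4 + 1\right) \frac{V}{V} = - 4 \cdot 5 \cdot 1 = \left(-4\right) 5 = -20$)
$T{\left(D,s \right)} = -3 + \frac{s}{3}$
$k = 89$
$r{\left(z,F \right)} = 69$ ($r{\left(z,F \right)} = -20 + 89 = 69$)
$d = -10251$
$\left(d + 23793\right) + r{\left(-27,T{\left(8,-11 \right)} \right)} = \left(-10251 + 23793\right) + 69 = 13542 + 69 = 13611$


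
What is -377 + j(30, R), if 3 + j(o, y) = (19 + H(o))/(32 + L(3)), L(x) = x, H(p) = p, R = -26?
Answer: -1893/5 ≈ -378.60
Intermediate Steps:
j(o, y) = -86/35 + o/35 (j(o, y) = -3 + (19 + o)/(32 + 3) = -3 + (19 + o)/35 = -3 + (19 + o)*(1/35) = -3 + (19/35 + o/35) = -86/35 + o/35)
-377 + j(30, R) = -377 + (-86/35 + (1/35)*30) = -377 + (-86/35 + 6/7) = -377 - 8/5 = -1893/5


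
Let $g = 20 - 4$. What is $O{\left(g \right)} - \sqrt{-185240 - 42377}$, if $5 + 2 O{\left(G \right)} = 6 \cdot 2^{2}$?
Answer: $\frac{19}{2} - i \sqrt{227617} \approx 9.5 - 477.09 i$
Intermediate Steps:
$g = 16$
$O{\left(G \right)} = \frac{19}{2}$ ($O{\left(G \right)} = - \frac{5}{2} + \frac{6 \cdot 2^{2}}{2} = - \frac{5}{2} + \frac{6 \cdot 4}{2} = - \frac{5}{2} + \frac{1}{2} \cdot 24 = - \frac{5}{2} + 12 = \frac{19}{2}$)
$O{\left(g \right)} - \sqrt{-185240 - 42377} = \frac{19}{2} - \sqrt{-185240 - 42377} = \frac{19}{2} - \sqrt{-227617} = \frac{19}{2} - i \sqrt{227617}$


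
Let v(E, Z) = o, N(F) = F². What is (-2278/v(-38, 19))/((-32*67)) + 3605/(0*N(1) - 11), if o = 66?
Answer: -346063/1056 ≈ -327.71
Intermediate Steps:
v(E, Z) = 66
(-2278/v(-38, 19))/((-32*67)) + 3605/(0*N(1) - 11) = (-2278/66)/((-32*67)) + 3605/(0*1² - 11) = -2278*1/66/(-2144) + 3605/(0*1 - 11) = -1139/33*(-1/2144) + 3605/(0 - 11) = 17/1056 + 3605/(-11) = 17/1056 + 3605*(-1/11) = 17/1056 - 3605/11 = -346063/1056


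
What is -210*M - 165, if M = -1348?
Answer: 282915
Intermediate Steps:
-210*M - 165 = -210*(-1348) - 165 = 283080 - 165 = 282915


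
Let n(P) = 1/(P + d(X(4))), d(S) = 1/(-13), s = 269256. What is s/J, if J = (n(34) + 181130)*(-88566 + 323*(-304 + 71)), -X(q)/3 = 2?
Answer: -118741896/13086069541975 ≈ -9.0739e-6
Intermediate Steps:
X(q) = -6 (X(q) = -3*2 = -6)
d(S) = -1/13
n(P) = 1/(-1/13 + P) (n(P) = 1/(P - 1/13) = 1/(-1/13 + P))
J = -13086069541975/441 (J = (13/(-1 + 13*34) + 181130)*(-88566 + 323*(-304 + 71)) = (13/(-1 + 442) + 181130)*(-88566 + 323*(-233)) = (13/441 + 181130)*(-88566 - 75259) = (13*(1/441) + 181130)*(-163825) = (13/441 + 181130)*(-163825) = (79878343/441)*(-163825) = -13086069541975/441 ≈ -2.9674e+10)
s/J = 269256/(-13086069541975/441) = 269256*(-441/13086069541975) = -118741896/13086069541975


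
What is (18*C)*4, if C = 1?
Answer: 72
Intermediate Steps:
(18*C)*4 = (18*1)*4 = 18*4 = 72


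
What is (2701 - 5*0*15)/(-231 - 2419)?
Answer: -2701/2650 ≈ -1.0192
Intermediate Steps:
(2701 - 5*0*15)/(-231 - 2419) = (2701 + 0*15)/(-2650) = (2701 + 0)*(-1/2650) = 2701*(-1/2650) = -2701/2650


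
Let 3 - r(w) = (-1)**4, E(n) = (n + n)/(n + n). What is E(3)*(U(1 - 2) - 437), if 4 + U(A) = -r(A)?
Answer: -443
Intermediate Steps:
E(n) = 1 (E(n) = (2*n)/((2*n)) = (2*n)*(1/(2*n)) = 1)
r(w) = 2 (r(w) = 3 - 1*(-1)**4 = 3 - 1*1 = 3 - 1 = 2)
U(A) = -6 (U(A) = -4 - 1*2 = -4 - 2 = -6)
E(3)*(U(1 - 2) - 437) = 1*(-6 - 437) = 1*(-443) = -443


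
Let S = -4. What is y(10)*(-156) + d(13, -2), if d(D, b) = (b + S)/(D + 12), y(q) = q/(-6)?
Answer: 6494/25 ≈ 259.76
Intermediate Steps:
y(q) = -q/6 (y(q) = q*(-⅙) = -q/6)
d(D, b) = (-4 + b)/(12 + D) (d(D, b) = (b - 4)/(D + 12) = (-4 + b)/(12 + D))
y(10)*(-156) + d(13, -2) = -⅙*10*(-156) + (-4 - 2)/(12 + 13) = -5/3*(-156) - 6/25 = 260 + (1/25)*(-6) = 260 - 6/25 = 6494/25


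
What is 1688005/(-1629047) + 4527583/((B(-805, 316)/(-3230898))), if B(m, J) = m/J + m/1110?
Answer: 119408516789812909409069/26714741753 ≈ 4.4698e+12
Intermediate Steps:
B(m, J) = m/1110 + m/J (B(m, J) = m/J + m*(1/1110) = m/J + m/1110 = m/1110 + m/J)
1688005/(-1629047) + 4527583/((B(-805, 316)/(-3230898))) = 1688005/(-1629047) + 4527583/((((1/1110)*(-805) - 805/316)/(-3230898))) = 1688005*(-1/1629047) + 4527583/(((-161/222 - 805*1/316)*(-1/3230898))) = -1688005/1629047 + 4527583/(((-161/222 - 805/316)*(-1/3230898))) = -1688005/1629047 + 4527583/((-114793/35076*(-1/3230898))) = -1688005/1629047 + 4527583/(114793/113326978248) = -1688005/1629047 + 4527583*(113326978248/114793) = -1688005/1629047 + 513097300157014584/114793 = 119408516789812909409069/26714741753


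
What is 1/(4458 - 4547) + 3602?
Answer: 320577/89 ≈ 3602.0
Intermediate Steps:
1/(4458 - 4547) + 3602 = 1/(-89) + 3602 = -1/89 + 3602 = 320577/89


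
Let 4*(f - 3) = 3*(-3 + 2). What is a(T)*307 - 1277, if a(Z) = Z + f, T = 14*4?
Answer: 66423/4 ≈ 16606.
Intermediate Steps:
T = 56
f = 9/4 (f = 3 + (3*(-3 + 2))/4 = 3 + (3*(-1))/4 = 3 + (¼)*(-3) = 3 - ¾ = 9/4 ≈ 2.2500)
a(Z) = 9/4 + Z (a(Z) = Z + 9/4 = 9/4 + Z)
a(T)*307 - 1277 = (9/4 + 56)*307 - 1277 = (233/4)*307 - 1277 = 71531/4 - 1277 = 66423/4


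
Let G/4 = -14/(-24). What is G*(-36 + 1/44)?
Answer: -11081/132 ≈ -83.947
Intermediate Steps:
G = 7/3 (G = 4*(-14/(-24)) = 4*(-14*(-1/24)) = 4*(7/12) = 7/3 ≈ 2.3333)
G*(-36 + 1/44) = 7*(-36 + 1/44)/3 = (7/3)*(-1583/44) = -11081/132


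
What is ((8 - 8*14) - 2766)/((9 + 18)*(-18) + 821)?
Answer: -574/67 ≈ -8.5672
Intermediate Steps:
((8 - 8*14) - 2766)/((9 + 18)*(-18) + 821) = ((8 - 112) - 2766)/(27*(-18) + 821) = (-104 - 2766)/(-486 + 821) = -2870/335 = -2870*1/335 = -574/67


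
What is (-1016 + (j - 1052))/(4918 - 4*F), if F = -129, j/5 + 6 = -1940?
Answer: -5899/2717 ≈ -2.1711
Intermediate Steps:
j = -9730 (j = -30 + 5*(-1940) = -30 - 9700 = -9730)
(-1016 + (j - 1052))/(4918 - 4*F) = (-1016 + (-9730 - 1052))/(4918 - 4*(-129)) = (-1016 - 10782)/(4918 + 516) = -11798/5434 = -11798*1/5434 = -5899/2717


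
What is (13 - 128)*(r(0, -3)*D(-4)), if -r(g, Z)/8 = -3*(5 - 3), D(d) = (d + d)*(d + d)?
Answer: -353280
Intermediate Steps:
D(d) = 4*d² (D(d) = (2*d)*(2*d) = 4*d²)
r(g, Z) = 48 (r(g, Z) = -(-24)*(5 - 3) = -(-24)*2 = -8*(-6) = 48)
(13 - 128)*(r(0, -3)*D(-4)) = (13 - 128)*(48*(4*(-4)²)) = -5520*4*16 = -5520*64 = -115*3072 = -353280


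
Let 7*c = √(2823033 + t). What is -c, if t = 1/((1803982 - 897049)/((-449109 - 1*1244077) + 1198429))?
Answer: -6*√7166733742572194/2116177 ≈ -240.03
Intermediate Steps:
t = -164919/302311 (t = 1/(906933/((-449109 - 1244077) + 1198429)) = 1/(906933/(-1693186 + 1198429)) = 1/(906933/(-494757)) = 1/(906933*(-1/494757)) = 1/(-302311/164919) = -164919/302311 ≈ -0.54553)
c = 6*√7166733742572194/2116177 (c = √(2823033 - 164919/302311)/7 = √(853433764344/302311)/7 = (6*√7166733742572194/302311)/7 = 6*√7166733742572194/2116177 ≈ 240.03)
-c = -6*√7166733742572194/2116177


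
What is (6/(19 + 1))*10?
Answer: 3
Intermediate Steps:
(6/(19 + 1))*10 = (6/20)*10 = ((1/20)*6)*10 = (3/10)*10 = 3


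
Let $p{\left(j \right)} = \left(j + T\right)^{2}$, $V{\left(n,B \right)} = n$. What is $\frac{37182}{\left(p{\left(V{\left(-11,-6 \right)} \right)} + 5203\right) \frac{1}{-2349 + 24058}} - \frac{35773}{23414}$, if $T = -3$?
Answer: $\frac{18899213927305}{126412186} \approx 1.495 \cdot 10^{5}$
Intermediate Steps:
$p{\left(j \right)} = \left(-3 + j\right)^{2}$ ($p{\left(j \right)} = \left(j - 3\right)^{2} = \left(-3 + j\right)^{2}$)
$\frac{37182}{\left(p{\left(V{\left(-11,-6 \right)} \right)} + 5203\right) \frac{1}{-2349 + 24058}} - \frac{35773}{23414} = \frac{37182}{\left(\left(-3 - 11\right)^{2} + 5203\right) \frac{1}{-2349 + 24058}} - \frac{35773}{23414} = \frac{37182}{\left(\left(-14\right)^{2} + 5203\right) \frac{1}{21709}} - \frac{35773}{23414} = \frac{37182}{\left(196 + 5203\right) \frac{1}{21709}} - \frac{35773}{23414} = \frac{37182}{5399 \cdot \frac{1}{21709}} - \frac{35773}{23414} = \frac{37182}{\frac{5399}{21709}} - \frac{35773}{23414} = 37182 \cdot \frac{21709}{5399} - \frac{35773}{23414} = \frac{807184038}{5399} - \frac{35773}{23414} = \frac{18899213927305}{126412186}$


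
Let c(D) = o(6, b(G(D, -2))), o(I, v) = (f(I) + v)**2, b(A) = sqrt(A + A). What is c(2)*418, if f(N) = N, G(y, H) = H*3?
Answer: 10032 + 10032*I*sqrt(3) ≈ 10032.0 + 17376.0*I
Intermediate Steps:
G(y, H) = 3*H
b(A) = sqrt(2)*sqrt(A) (b(A) = sqrt(2*A) = sqrt(2)*sqrt(A))
o(I, v) = (I + v)**2
c(D) = (6 + 2*I*sqrt(3))**2 (c(D) = (6 + sqrt(2)*sqrt(3*(-2)))**2 = (6 + sqrt(2)*sqrt(-6))**2 = (6 + sqrt(2)*(I*sqrt(6)))**2 = (6 + 2*I*sqrt(3))**2)
c(2)*418 = (24 + 24*I*sqrt(3))*418 = 10032 + 10032*I*sqrt(3)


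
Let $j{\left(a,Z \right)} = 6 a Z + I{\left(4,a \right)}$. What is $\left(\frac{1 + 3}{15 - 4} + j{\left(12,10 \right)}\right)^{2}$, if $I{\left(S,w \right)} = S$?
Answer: $\frac{63489024}{121} \approx 5.247 \cdot 10^{5}$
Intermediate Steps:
$j{\left(a,Z \right)} = 4 + 6 Z a$ ($j{\left(a,Z \right)} = 6 a Z + 4 = 6 Z a + 4 = 4 + 6 Z a$)
$\left(\frac{1 + 3}{15 - 4} + j{\left(12,10 \right)}\right)^{2} = \left(\frac{1 + 3}{15 - 4} + \left(4 + 6 \cdot 10 \cdot 12\right)\right)^{2} = \left(\frac{4}{11} + \left(4 + 720\right)\right)^{2} = \left(4 \cdot \frac{1}{11} + 724\right)^{2} = \left(\frac{4}{11} + 724\right)^{2} = \left(\frac{7968}{11}\right)^{2} = \frac{63489024}{121}$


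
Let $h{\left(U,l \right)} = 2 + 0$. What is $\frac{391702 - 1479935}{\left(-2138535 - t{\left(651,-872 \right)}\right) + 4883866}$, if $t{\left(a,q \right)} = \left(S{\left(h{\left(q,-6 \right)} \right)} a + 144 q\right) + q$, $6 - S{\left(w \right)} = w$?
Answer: $- \frac{1088233}{2869167} \approx -0.37929$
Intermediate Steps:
$h{\left(U,l \right)} = 2$
$S{\left(w \right)} = 6 - w$
$t{\left(a,q \right)} = 4 a + 145 q$ ($t{\left(a,q \right)} = \left(\left(6 - 2\right) a + 144 q\right) + q = \left(4 a + 144 q\right) + q = 4 a + 145 q$)
$\frac{391702 - 1479935}{\left(-2138535 - t{\left(651,-872 \right)}\right) + 4883866} = \frac{391702 - 1479935}{\left(-2138535 - \left(4 \cdot 651 + 145 \left(-872\right)\right)\right) + 4883866} = - \frac{1088233}{\left(-2138535 - \left(2604 - 126440\right)\right) + 4883866} = - \frac{1088233}{\left(-2138535 - -123836\right) + 4883866} = - \frac{1088233}{\left(-2138535 + 123836\right) + 4883866} = - \frac{1088233}{-2014699 + 4883866} = - \frac{1088233}{2869167}$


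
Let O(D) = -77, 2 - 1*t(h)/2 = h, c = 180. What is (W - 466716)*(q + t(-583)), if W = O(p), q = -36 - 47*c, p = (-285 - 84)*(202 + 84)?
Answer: 3419725518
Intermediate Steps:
t(h) = 4 - 2*h
p = -105534 (p = -369*286 = -105534)
q = -8496 (q = -36 - 47*180 = -36 - 8460 = -8496)
W = -77
(W - 466716)*(q + t(-583)) = (-77 - 466716)*(-8496 + (4 - 2*(-583))) = -466793*(-8496 + (4 + 1166)) = -466793*(-8496 + 1170) = -466793*(-7326) = 3419725518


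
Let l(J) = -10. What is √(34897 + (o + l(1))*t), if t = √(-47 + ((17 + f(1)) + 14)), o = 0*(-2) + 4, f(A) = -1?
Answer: √(34897 - 6*I*√17) ≈ 186.81 - 0.0662*I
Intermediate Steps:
o = 4 (o = 0 + 4 = 4)
t = I*√17 (t = √(-47 + ((17 - 1) + 14)) = √(-47 + (16 + 14)) = √(-47 + 30) = √(-17) = I*√17 ≈ 4.1231*I)
√(34897 + (o + l(1))*t) = √(34897 + (4 - 10)*(I*√17)) = √(34897 - 6*I*√17)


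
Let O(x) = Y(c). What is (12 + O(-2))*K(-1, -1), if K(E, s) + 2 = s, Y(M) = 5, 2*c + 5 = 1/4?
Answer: -51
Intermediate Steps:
c = -19/8 (c = -5/2 + (1/2)/4 = -5/2 + (1/2)*(1/4) = -5/2 + 1/8 = -19/8 ≈ -2.3750)
O(x) = 5
K(E, s) = -2 + s
(12 + O(-2))*K(-1, -1) = (12 + 5)*(-2 - 1) = 17*(-3) = -51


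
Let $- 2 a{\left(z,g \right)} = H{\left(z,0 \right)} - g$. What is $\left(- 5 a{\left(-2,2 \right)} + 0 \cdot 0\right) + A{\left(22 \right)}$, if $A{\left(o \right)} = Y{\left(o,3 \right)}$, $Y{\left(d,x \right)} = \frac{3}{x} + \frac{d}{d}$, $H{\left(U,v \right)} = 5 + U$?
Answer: $\frac{9}{2} \approx 4.5$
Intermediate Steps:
$a{\left(z,g \right)} = - \frac{5}{2} + \frac{g}{2} - \frac{z}{2}$ ($a{\left(z,g \right)} = - \frac{\left(5 + z\right) - g}{2} = - \frac{5 + z - g}{2} = - \frac{5}{2} + \frac{g}{2} - \frac{z}{2}$)
$Y{\left(d,x \right)} = 1 + \frac{3}{x}$ ($Y{\left(d,x \right)} = \frac{3}{x} + 1 = 1 + \frac{3}{x}$)
$A{\left(o \right)} = 2$ ($A{\left(o \right)} = \frac{3 + 3}{3} = \frac{1}{3} \cdot 6 = 2$)
$\left(- 5 a{\left(-2,2 \right)} + 0 \cdot 0\right) + A{\left(22 \right)} = \left(- 5 \left(- \frac{5}{2} + \frac{1}{2} \cdot 2 - -1\right) + 0 \cdot 0\right) + 2 = \left(- 5 \left(- \frac{5}{2} + 1 + 1\right) + 0\right) + 2 = \left(- \frac{5 \left(-1\right)}{2} + 0\right) + 2 = \left(\left(-1\right) \left(- \frac{5}{2}\right) + 0\right) + 2 = \left(\frac{5}{2} + 0\right) + 2 = \frac{5}{2} + 2 = \frac{9}{2}$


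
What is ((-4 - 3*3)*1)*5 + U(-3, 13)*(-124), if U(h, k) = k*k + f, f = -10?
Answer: -19781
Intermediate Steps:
U(h, k) = -10 + k² (U(h, k) = k*k - 10 = k² - 10 = -10 + k²)
((-4 - 3*3)*1)*5 + U(-3, 13)*(-124) = ((-4 - 3*3)*1)*5 + (-10 + 13²)*(-124) = ((-4 - 9)*1)*5 + (-10 + 169)*(-124) = -13*1*5 + 159*(-124) = -13*5 - 19716 = -65 - 19716 = -19781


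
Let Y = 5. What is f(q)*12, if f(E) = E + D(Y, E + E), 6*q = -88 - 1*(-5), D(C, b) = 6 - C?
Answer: -154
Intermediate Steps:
q = -83/6 (q = (-88 - 1*(-5))/6 = (-88 + 5)/6 = (⅙)*(-83) = -83/6 ≈ -13.833)
f(E) = 1 + E (f(E) = E + (6 - 1*5) = E + (6 - 5) = E + 1 = 1 + E)
f(q)*12 = (1 - 83/6)*12 = -77/6*12 = -154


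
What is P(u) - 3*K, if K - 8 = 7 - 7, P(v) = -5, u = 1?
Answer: -29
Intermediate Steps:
K = 8 (K = 8 + (7 - 7) = 8 + 0 = 8)
P(u) - 3*K = -5 - 3*8 = -5 - 24 = -29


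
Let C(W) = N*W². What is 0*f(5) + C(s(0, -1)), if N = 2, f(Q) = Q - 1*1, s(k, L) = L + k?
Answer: 2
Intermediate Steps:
f(Q) = -1 + Q (f(Q) = Q - 1 = -1 + Q)
C(W) = 2*W²
0*f(5) + C(s(0, -1)) = 0*(-1 + 5) + 2*(-1 + 0)² = 0*4 + 2*(-1)² = 0 + 2*1 = 0 + 2 = 2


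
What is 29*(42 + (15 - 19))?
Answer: 1102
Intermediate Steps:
29*(42 + (15 - 19)) = 29*(42 - 4) = 29*38 = 1102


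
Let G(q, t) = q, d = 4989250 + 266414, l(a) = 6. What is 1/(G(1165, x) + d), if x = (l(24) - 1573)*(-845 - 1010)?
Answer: 1/5256829 ≈ 1.9023e-7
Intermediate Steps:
d = 5255664
x = 2906785 (x = (6 - 1573)*(-845 - 1010) = -1567*(-1855) = 2906785)
1/(G(1165, x) + d) = 1/(1165 + 5255664) = 1/5256829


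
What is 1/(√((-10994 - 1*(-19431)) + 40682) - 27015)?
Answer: -9005/243253702 - √49119/729761106 ≈ -3.7323e-5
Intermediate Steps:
1/(√((-10994 - 1*(-19431)) + 40682) - 27015) = 1/(√((-10994 + 19431) + 40682) - 27015) = 1/(√(8437 + 40682) - 27015) = 1/(√49119 - 27015) = 1/(-27015 + √49119)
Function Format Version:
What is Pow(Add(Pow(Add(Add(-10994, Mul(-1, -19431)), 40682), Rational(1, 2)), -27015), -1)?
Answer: Add(Rational(-9005, 243253702), Mul(Rational(-1, 729761106), Pow(49119, Rational(1, 2)))) ≈ -3.7323e-5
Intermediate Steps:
Pow(Add(Pow(Add(Add(-10994, Mul(-1, -19431)), 40682), Rational(1, 2)), -27015), -1) = Pow(Add(Pow(Add(Add(-10994, 19431), 40682), Rational(1, 2)), -27015), -1) = Pow(Add(Pow(Add(8437, 40682), Rational(1, 2)), -27015), -1) = Pow(Add(Pow(49119, Rational(1, 2)), -27015), -1) = Pow(Add(-27015, Pow(49119, Rational(1, 2))), -1)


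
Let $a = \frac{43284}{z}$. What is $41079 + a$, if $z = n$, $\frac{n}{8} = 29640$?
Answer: $\frac{811724647}{19760} \approx 41079.0$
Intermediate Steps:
$n = 237120$ ($n = 8 \cdot 29640 = 237120$)
$z = 237120$
$a = \frac{3607}{19760}$ ($a = \frac{43284}{237120} = 43284 \cdot \frac{1}{237120} = \frac{3607}{19760} \approx 0.18254$)
$41079 + a = 41079 + \frac{3607}{19760} = \frac{811724647}{19760}$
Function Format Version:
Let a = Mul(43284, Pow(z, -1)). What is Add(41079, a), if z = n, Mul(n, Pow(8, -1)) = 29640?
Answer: Rational(811724647, 19760) ≈ 41079.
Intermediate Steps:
n = 237120 (n = Mul(8, 29640) = 237120)
z = 237120
a = Rational(3607, 19760) (a = Mul(43284, Pow(237120, -1)) = Mul(43284, Rational(1, 237120)) = Rational(3607, 19760) ≈ 0.18254)
Add(41079, a) = Add(41079, Rational(3607, 19760)) = Rational(811724647, 19760)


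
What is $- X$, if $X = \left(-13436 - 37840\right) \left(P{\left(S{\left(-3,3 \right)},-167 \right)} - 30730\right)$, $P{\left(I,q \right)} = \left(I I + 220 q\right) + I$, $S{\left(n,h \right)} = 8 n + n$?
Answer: $-3423595968$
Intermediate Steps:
$S{\left(n,h \right)} = 9 n$
$P{\left(I,q \right)} = I + I^{2} + 220 q$ ($P{\left(I,q \right)} = \left(I^{2} + 220 q\right) + I = I + I^{2} + 220 q$)
$X = 3423595968$ ($X = \left(-13436 - 37840\right) \left(\left(9 \left(-3\right) + \left(9 \left(-3\right)\right)^{2} + 220 \left(-167\right)\right) - 30730\right) = - 51276 \left(\left(-27 + \left(-27\right)^{2} - 36740\right) - 30730\right) = - 51276 \left(\left(-27 + 729 - 36740\right) - 30730\right) = - 51276 \left(-36038 - 30730\right) = \left(-51276\right) \left(-66768\right) = 3423595968$)
$- X = \left(-1\right) 3423595968 = -3423595968$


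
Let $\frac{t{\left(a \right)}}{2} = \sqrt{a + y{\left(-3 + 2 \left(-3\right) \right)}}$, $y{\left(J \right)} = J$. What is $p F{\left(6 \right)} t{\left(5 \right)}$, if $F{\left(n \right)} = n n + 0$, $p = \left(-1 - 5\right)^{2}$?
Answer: $5184 i \approx 5184.0 i$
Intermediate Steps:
$p = 36$ ($p = \left(-6\right)^{2} = 36$)
$F{\left(n \right)} = n^{2}$ ($F{\left(n \right)} = n^{2} + 0 = n^{2}$)
$t{\left(a \right)} = 2 \sqrt{-9 + a}$ ($t{\left(a \right)} = 2 \sqrt{a + \left(-3 + 2 \left(-3\right)\right)} = 2 \sqrt{a - 9} = 2 \sqrt{-9 + a}$)
$p F{\left(6 \right)} t{\left(5 \right)} = 36 \cdot 6^{2} \cdot 2 \sqrt{-9 + 5} = 36 \cdot 36 \cdot 2 \sqrt{-4} = 1296 \cdot 2 \cdot 2 i = 1296 \cdot 4 i = 5184 i$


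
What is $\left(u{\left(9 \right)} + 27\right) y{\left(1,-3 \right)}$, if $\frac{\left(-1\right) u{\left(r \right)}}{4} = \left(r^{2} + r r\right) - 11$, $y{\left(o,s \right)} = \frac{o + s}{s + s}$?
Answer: $- \frac{577}{3} \approx -192.33$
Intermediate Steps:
$y{\left(o,s \right)} = \frac{o + s}{2 s}$
$u{\left(r \right)} = 44 - 8 r^{2}$ ($u{\left(r \right)} = - 4 \left(\left(r^{2} + r r\right) - 11\right) = - 4 \left(\left(r^{2} + r^{2}\right) - 11\right) = - 4 \left(2 r^{2} - 11\right) = - 4 \left(-11 + 2 r^{2}\right) = 44 - 8 r^{2}$)
$\left(u{\left(9 \right)} + 27\right) y{\left(1,-3 \right)} = \left(\left(44 - 8 \cdot 9^{2}\right) + 27\right) \frac{1 - 3}{2 \left(-3\right)} = \left(\left(44 - 648\right) + 27\right) \frac{1}{2} \left(- \frac{1}{3}\right) \left(-2\right) = \left(\left(44 - 648\right) + 27\right) \frac{1}{3} = \left(-604 + 27\right) \frac{1}{3} = \left(-577\right) \frac{1}{3} = - \frac{577}{3}$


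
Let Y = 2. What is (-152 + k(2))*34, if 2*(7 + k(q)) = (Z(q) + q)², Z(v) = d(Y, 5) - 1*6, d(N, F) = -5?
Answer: -4029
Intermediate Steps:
Z(v) = -11 (Z(v) = -5 - 1*6 = -5 - 6 = -11)
k(q) = -7 + (-11 + q)²/2
(-152 + k(2))*34 = (-152 + (-7 + (-11 + 2)²/2))*34 = (-152 + (-7 + (½)*(-9)²))*34 = (-152 + (-7 + (½)*81))*34 = (-152 + (-7 + 81/2))*34 = (-152 + 67/2)*34 = -237/2*34 = -4029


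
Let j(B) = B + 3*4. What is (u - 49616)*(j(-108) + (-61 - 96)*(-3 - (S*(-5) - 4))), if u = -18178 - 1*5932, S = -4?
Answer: -212846962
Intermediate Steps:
j(B) = 12 + B (j(B) = B + 12 = 12 + B)
u = -24110 (u = -18178 - 5932 = -24110)
(u - 49616)*(j(-108) + (-61 - 96)*(-3 - (S*(-5) - 4))) = (-24110 - 49616)*((12 - 108) + (-61 - 96)*(-3 - (-4*(-5) - 4))) = -73726*(-96 - 157*(-3 - (20 - 4))) = -73726*(-96 - 157*(-3 - 1*16)) = -73726*(-96 - 157*(-3 - 16)) = -73726*(-96 - 157*(-19)) = -73726*(-96 + 2983) = -73726*2887 = -212846962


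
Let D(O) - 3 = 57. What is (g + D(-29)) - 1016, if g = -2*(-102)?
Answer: -752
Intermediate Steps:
D(O) = 60 (D(O) = 3 + 57 = 60)
g = 204
(g + D(-29)) - 1016 = (204 + 60) - 1016 = 264 - 1016 = -752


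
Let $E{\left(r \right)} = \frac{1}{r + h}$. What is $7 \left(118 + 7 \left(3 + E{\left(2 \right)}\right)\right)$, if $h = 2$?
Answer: $\frac{3941}{4} \approx 985.25$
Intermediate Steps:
$E{\left(r \right)} = \frac{1}{2 + r}$ ($E{\left(r \right)} = \frac{1}{r + 2} = \frac{1}{2 + r}$)
$7 \left(118 + 7 \left(3 + E{\left(2 \right)}\right)\right) = 7 \left(118 + 7 \left(3 + \frac{1}{2 + 2}\right)\right) = 7 \left(118 + 7 \left(3 + \frac{1}{4}\right)\right) = 7 \left(118 + 7 \cdot \frac{13}{4}\right) = 7 \left(118 + \frac{91}{4}\right) = 7 \cdot \frac{563}{4} = \frac{3941}{4}$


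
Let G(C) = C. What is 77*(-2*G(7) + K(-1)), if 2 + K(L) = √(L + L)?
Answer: -1232 + 77*I*√2 ≈ -1232.0 + 108.89*I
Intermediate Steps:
K(L) = -2 + √2*√L (K(L) = -2 + √(L + L) = -2 + √(2*L) = -2 + √2*√L)
77*(-2*G(7) + K(-1)) = 77*(-2*7 + (-2 + √2*√(-1))) = 77*(-14 + (-2 + √2*I)) = 77*(-14 + (-2 + I*√2)) = 77*(-16 + I*√2) = -1232 + 77*I*√2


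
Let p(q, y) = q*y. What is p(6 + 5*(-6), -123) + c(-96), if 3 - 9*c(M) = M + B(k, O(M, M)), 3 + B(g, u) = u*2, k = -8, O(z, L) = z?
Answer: 8954/3 ≈ 2984.7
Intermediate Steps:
B(g, u) = -3 + 2*u (B(g, u) = -3 + u*2 = -3 + 2*u)
c(M) = 2/3 - M/3 (c(M) = 1/3 - (M + (-3 + 2*M))/9 = 1/3 - (-3 + 3*M)/9 = 1/3 + (1/3 - M/3) = 2/3 - M/3)
p(6 + 5*(-6), -123) + c(-96) = (6 + 5*(-6))*(-123) + (2/3 - 1/3*(-96)) = (6 - 30)*(-123) + (2/3 + 32) = -24*(-123) + 98/3 = 2952 + 98/3 = 8954/3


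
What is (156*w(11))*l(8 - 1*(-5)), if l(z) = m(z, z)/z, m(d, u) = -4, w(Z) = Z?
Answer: -528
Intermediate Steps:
l(z) = -4/z
(156*w(11))*l(8 - 1*(-5)) = (156*11)*(-4/(8 - 1*(-5))) = 1716*(-4/(8 + 5)) = 1716*(-4/13) = -528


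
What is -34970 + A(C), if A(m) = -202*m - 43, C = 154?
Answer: -66121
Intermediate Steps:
A(m) = -43 - 202*m
-34970 + A(C) = -34970 + (-43 - 202*154) = -34970 + (-43 - 31108) = -34970 - 31151 = -66121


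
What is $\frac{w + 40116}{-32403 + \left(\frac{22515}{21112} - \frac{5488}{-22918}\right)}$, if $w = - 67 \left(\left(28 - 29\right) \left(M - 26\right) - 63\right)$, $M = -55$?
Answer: $- \frac{1344742985040}{1119813693673} \approx -1.2009$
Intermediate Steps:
$w = -1206$ ($w = - 67 \left(\left(28 - 29\right) \left(-55 - 26\right) - 63\right) = - 67 \left(\left(-1\right) \left(-81\right) - 63\right) = - 67 \left(81 - 63\right) = \left(-67\right) 18 = -1206$)
$\frac{w + 40116}{-32403 + \left(\frac{22515}{21112} - \frac{5488}{-22918}\right)} = \frac{-1206 + 40116}{-32403 + \left(\frac{22515}{21112} - \frac{5488}{-22918}\right)} = \frac{38910}{-32403 + \left(22515 \cdot \frac{1}{21112} - - \frac{392}{1637}\right)} = \frac{38910}{-32403 + \left(\frac{22515}{21112} + \frac{392}{1637}\right)} = \frac{38910}{-32403 + \frac{45132959}{34560344}} = \frac{38910}{- \frac{1119813693673}{34560344}} = 38910 \left(- \frac{34560344}{1119813693673}\right) = - \frac{1344742985040}{1119813693673}$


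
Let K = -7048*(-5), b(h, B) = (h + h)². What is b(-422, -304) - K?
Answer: 677096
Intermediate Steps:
b(h, B) = 4*h² (b(h, B) = (2*h)² = 4*h²)
K = 35240
b(-422, -304) - K = 4*(-422)² - 1*35240 = 4*178084 - 35240 = 712336 - 35240 = 677096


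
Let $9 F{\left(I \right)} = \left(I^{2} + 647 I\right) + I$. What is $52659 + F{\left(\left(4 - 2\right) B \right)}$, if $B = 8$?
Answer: $\frac{484555}{9} \approx 53839.0$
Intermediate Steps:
$F{\left(I \right)} = 72 I + \frac{I^{2}}{9}$ ($F{\left(I \right)} = \frac{\left(I^{2} + 647 I\right) + I}{9} = \frac{I^{2} + 648 I}{9} = 72 I + \frac{I^{2}}{9}$)
$52659 + F{\left(\left(4 - 2\right) B \right)} = 52659 + \frac{\left(4 - 2\right) 8 \left(648 + \left(4 - 2\right) 8\right)}{9} = 52659 + \frac{2 \cdot 8 \left(648 + 2 \cdot 8\right)}{9} = 52659 + \frac{1}{9} \cdot 16 \left(648 + 16\right) = 52659 + \frac{1}{9} \cdot 16 \cdot 664 = 52659 + \frac{10624}{9} = \frac{484555}{9}$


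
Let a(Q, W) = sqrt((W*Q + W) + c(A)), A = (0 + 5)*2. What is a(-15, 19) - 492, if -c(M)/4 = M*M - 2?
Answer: -492 + I*sqrt(658) ≈ -492.0 + 25.652*I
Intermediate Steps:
A = 10 (A = 5*2 = 10)
c(M) = 8 - 4*M**2 (c(M) = -4*(M*M - 2) = -4*(M**2 - 2) = -4*(-2 + M**2) = 8 - 4*M**2)
a(Q, W) = sqrt(-392 + W + Q*W) (a(Q, W) = sqrt((W*Q + W) + (8 - 4*10**2)) = sqrt((Q*W + W) + (8 - 4*100)) = sqrt((W + Q*W) + (8 - 400)) = sqrt((W + Q*W) - 392) = sqrt(-392 + W + Q*W))
a(-15, 19) - 492 = sqrt(-392 + 19 - 15*19) - 492 = sqrt(-392 + 19 - 285) - 492 = sqrt(-658) - 492 = I*sqrt(658) - 492 = -492 + I*sqrt(658)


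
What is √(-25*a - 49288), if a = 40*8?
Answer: 2*I*√14322 ≈ 239.35*I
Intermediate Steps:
a = 320
√(-25*a - 49288) = √(-25*320 - 49288) = √(-8000 - 49288) = √(-57288) = 2*I*√14322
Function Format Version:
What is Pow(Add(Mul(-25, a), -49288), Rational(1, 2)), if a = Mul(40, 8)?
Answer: Mul(2, I, Pow(14322, Rational(1, 2))) ≈ Mul(239.35, I)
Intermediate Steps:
a = 320
Pow(Add(Mul(-25, a), -49288), Rational(1, 2)) = Pow(Add(Mul(-25, 320), -49288), Rational(1, 2)) = Pow(Add(-8000, -49288), Rational(1, 2)) = Pow(-57288, Rational(1, 2)) = Mul(2, I, Pow(14322, Rational(1, 2)))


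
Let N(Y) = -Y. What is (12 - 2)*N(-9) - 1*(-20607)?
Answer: 20697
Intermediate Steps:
(12 - 2)*N(-9) - 1*(-20607) = (12 - 2)*(-1*(-9)) - 1*(-20607) = 10*9 + 20607 = 90 + 20607 = 20697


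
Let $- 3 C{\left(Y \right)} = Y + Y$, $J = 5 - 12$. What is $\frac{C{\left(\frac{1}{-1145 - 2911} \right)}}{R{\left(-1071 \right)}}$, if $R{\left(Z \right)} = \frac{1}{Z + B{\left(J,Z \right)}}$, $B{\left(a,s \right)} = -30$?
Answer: $- \frac{367}{2028} \approx -0.18097$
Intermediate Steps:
$J = -7$ ($J = 5 - 12 = -7$)
$C{\left(Y \right)} = - \frac{2 Y}{3}$ ($C{\left(Y \right)} = - \frac{Y + Y}{3} = - \frac{2 Y}{3}$)
$R{\left(Z \right)} = \frac{1}{-30 + Z}$ ($R{\left(Z \right)} = \frac{1}{Z - 30} = \frac{1}{-30 + Z}$)
$\frac{C{\left(\frac{1}{-1145 - 2911} \right)}}{R{\left(-1071 \right)}} = \frac{\left(- \frac{2}{3}\right) \frac{1}{-1145 - 2911}}{\frac{1}{-30 - 1071}} = \frac{\left(- \frac{2}{3}\right) \frac{1}{-4056}}{\frac{1}{-1101}} = \frac{\left(- \frac{2}{3}\right) \left(- \frac{1}{4056}\right)}{- \frac{1}{1101}} = \frac{1}{6084} \left(-1101\right) = - \frac{367}{2028}$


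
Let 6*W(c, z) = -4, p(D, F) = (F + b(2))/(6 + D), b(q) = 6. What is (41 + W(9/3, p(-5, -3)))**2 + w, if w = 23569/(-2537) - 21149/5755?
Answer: 212061317363/131403915 ≈ 1613.8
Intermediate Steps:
p(D, F) = (6 + F)/(6 + D) (p(D, F) = (F + 6)/(6 + D) = (6 + F)/(6 + D))
W(c, z) = -2/3 (W(c, z) = (1/6)*(-4) = -2/3)
w = -189294608/14600435 (w = 23569*(-1/2537) - 21149*1/5755 = -23569/2537 - 21149/5755 = -189294608/14600435 ≈ -12.965)
(41 + W(9/3, p(-5, -3)))**2 + w = (41 - 2/3)**2 - 189294608/14600435 = (121/3)**2 - 189294608/14600435 = 14641/9 - 189294608/14600435 = 212061317363/131403915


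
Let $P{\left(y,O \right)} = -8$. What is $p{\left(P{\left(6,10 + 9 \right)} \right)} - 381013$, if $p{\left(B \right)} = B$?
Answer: $-381021$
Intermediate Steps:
$p{\left(P{\left(6,10 + 9 \right)} \right)} - 381013 = -8 - 381013 = -381021$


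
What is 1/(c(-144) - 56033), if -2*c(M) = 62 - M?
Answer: -1/56136 ≈ -1.7814e-5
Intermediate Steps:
c(M) = -31 + M/2 (c(M) = -(62 - M)/2 = -31 + M/2)
1/(c(-144) - 56033) = 1/((-31 + (½)*(-144)) - 56033) = 1/((-31 - 72) - 56033) = 1/(-103 - 56033) = 1/(-56136) = -1/56136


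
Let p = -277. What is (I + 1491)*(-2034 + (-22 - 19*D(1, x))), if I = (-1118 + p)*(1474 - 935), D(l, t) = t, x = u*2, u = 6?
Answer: 1713945576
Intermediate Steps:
x = 12 (x = 6*2 = 12)
I = -751905 (I = (-1118 - 277)*(1474 - 935) = -1395*539 = -751905)
(I + 1491)*(-2034 + (-22 - 19*D(1, x))) = (-751905 + 1491)*(-2034 + (-22 - 19*12)) = -750414*(-2034 + (-22 - 228)) = -750414*(-2034 - 250) = -750414*(-2284) = 1713945576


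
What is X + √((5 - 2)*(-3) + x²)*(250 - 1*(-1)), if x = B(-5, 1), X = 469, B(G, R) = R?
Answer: 469 + 502*I*√2 ≈ 469.0 + 709.94*I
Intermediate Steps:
x = 1
X + √((5 - 2)*(-3) + x²)*(250 - 1*(-1)) = 469 + √((5 - 2)*(-3) + 1²)*(250 - 1*(-1)) = 469 + √(3*(-3) + 1)*(250 + 1) = 469 + √(-9 + 1)*251 = 469 + √(-8)*251 = 469 + (2*I*√2)*251 = 469 + 502*I*√2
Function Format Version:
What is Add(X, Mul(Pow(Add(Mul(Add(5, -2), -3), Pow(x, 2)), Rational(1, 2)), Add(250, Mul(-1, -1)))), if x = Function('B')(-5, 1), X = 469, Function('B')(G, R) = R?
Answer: Add(469, Mul(502, I, Pow(2, Rational(1, 2)))) ≈ Add(469.00, Mul(709.94, I))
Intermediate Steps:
x = 1
Add(X, Mul(Pow(Add(Mul(Add(5, -2), -3), Pow(x, 2)), Rational(1, 2)), Add(250, Mul(-1, -1)))) = Add(469, Mul(Pow(Add(Mul(Add(5, -2), -3), Pow(1, 2)), Rational(1, 2)), Add(250, Mul(-1, -1)))) = Add(469, Mul(Pow(Add(Mul(3, -3), 1), Rational(1, 2)), Add(250, 1))) = Add(469, Mul(Pow(Add(-9, 1), Rational(1, 2)), 251)) = Add(469, Mul(Pow(-8, Rational(1, 2)), 251)) = Add(469, Mul(Mul(2, I, Pow(2, Rational(1, 2))), 251)) = Add(469, Mul(502, I, Pow(2, Rational(1, 2))))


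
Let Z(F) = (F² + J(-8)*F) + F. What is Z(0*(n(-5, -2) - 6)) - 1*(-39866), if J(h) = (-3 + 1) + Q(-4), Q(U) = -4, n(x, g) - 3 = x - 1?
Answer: 39866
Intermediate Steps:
n(x, g) = 2 + x (n(x, g) = 3 + (x - 1) = 3 + (-1 + x) = 2 + x)
J(h) = -6 (J(h) = (-3 + 1) - 4 = -2 - 4 = -6)
Z(F) = F² - 5*F (Z(F) = (F² - 6*F) + F = F² - 5*F)
Z(0*(n(-5, -2) - 6)) - 1*(-39866) = (0*((2 - 5) - 6))*(-5 + 0*((2 - 5) - 6)) - 1*(-39866) = (0*(-3 - 6))*(-5 + 0*(-3 - 6)) + 39866 = (0*(-9))*(-5 + 0*(-9)) + 39866 = 0*(-5 + 0) + 39866 = 0*(-5) + 39866 = 0 + 39866 = 39866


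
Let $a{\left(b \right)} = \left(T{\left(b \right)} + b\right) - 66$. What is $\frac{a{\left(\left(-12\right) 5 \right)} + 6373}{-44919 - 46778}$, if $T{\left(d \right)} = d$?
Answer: $- \frac{6187}{91697} \approx -0.067472$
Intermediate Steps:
$a{\left(b \right)} = -66 + 2 b$ ($a{\left(b \right)} = \left(b + b\right) - 66 = 2 b - 66 = -66 + 2 b$)
$\frac{a{\left(\left(-12\right) 5 \right)} + 6373}{-44919 - 46778} = \frac{\left(-66 + 2 \left(\left(-12\right) 5\right)\right) + 6373}{-44919 - 46778} = \frac{\left(-66 + 2 \left(-60\right)\right) + 6373}{-91697} = \left(\left(-66 - 120\right) + 6373\right) \left(- \frac{1}{91697}\right) = \left(-186 + 6373\right) \left(- \frac{1}{91697}\right) = 6187 \left(- \frac{1}{91697}\right) = - \frac{6187}{91697}$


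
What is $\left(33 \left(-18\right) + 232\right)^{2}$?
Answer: $131044$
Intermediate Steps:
$\left(33 \left(-18\right) + 232\right)^{2} = \left(-594 + 232\right)^{2} = \left(-362\right)^{2} = 131044$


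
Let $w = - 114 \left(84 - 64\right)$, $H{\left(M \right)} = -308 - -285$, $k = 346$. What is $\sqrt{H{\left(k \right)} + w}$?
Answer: $7 i \sqrt{47} \approx 47.99 i$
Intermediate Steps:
$H{\left(M \right)} = -23$ ($H{\left(M \right)} = -308 + 285 = -23$)
$w = -2280$ ($w = \left(-114\right) 20 = -2280$)
$\sqrt{H{\left(k \right)} + w} = \sqrt{-23 - 2280} = \sqrt{-2303} = 7 i \sqrt{47}$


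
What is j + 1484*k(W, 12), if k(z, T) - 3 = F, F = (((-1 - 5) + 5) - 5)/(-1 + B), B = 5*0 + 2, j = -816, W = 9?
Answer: -5268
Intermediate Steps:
B = 2 (B = 0 + 2 = 2)
F = -6 (F = (((-1 - 5) + 5) - 5)/(-1 + 2) = ((-6 + 5) - 5)/1 = (-1 - 5)*1 = -6*1 = -6)
k(z, T) = -3 (k(z, T) = 3 - 6 = -3)
j + 1484*k(W, 12) = -816 + 1484*(-3) = -816 - 4452 = -5268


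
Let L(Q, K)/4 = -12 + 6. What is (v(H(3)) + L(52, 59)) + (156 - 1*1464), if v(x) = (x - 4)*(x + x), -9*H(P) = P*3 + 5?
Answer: -106492/81 ≈ -1314.7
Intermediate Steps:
L(Q, K) = -24 (L(Q, K) = 4*(-12 + 6) = 4*(-6) = -24)
H(P) = -5/9 - P/3 (H(P) = -(P*3 + 5)/9 = -(3*P + 5)/9 = -(5 + 3*P)/9 = -5/9 - P/3)
v(x) = 2*x*(-4 + x) (v(x) = (-4 + x)*(2*x) = 2*x*(-4 + x))
(v(H(3)) + L(52, 59)) + (156 - 1*1464) = (2*(-5/9 - ⅓*3)*(-4 + (-5/9 - ⅓*3)) - 24) + (156 - 1*1464) = (2*(-5/9 - 1)*(-4 + (-5/9 - 1)) - 24) + (156 - 1464) = (2*(-14/9)*(-4 - 14/9) - 24) - 1308 = (2*(-14/9)*(-50/9) - 24) - 1308 = (1400/81 - 24) - 1308 = -544/81 - 1308 = -106492/81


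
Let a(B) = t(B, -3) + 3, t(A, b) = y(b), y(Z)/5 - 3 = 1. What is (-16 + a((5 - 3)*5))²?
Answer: 49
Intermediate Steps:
y(Z) = 20 (y(Z) = 15 + 5*1 = 15 + 5 = 20)
t(A, b) = 20
a(B) = 23 (a(B) = 20 + 3 = 23)
(-16 + a((5 - 3)*5))² = (-16 + 23)² = 7² = 49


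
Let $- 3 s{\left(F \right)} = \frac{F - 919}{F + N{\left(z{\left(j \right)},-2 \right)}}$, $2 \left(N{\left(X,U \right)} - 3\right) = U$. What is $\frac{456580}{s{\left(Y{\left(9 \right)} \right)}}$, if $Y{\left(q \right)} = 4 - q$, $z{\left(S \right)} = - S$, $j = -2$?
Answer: $- \frac{342435}{77} \approx -4447.2$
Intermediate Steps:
$N{\left(X,U \right)} = 3 + \frac{U}{2}$
$s{\left(F \right)} = - \frac{-919 + F}{3 \left(2 + F\right)}$ ($s{\left(F \right)} = - \frac{\left(F - 919\right) \frac{1}{F + \left(3 + \frac{1}{2} \left(-2\right)\right)}}{3} = - \frac{\left(-919 + F\right) \frac{1}{F + \left(3 - 1\right)}}{3} = - \frac{\left(-919 + F\right) \frac{1}{F + 2}}{3} = - \frac{\left(-919 + F\right) \frac{1}{2 + F}}{3} = - \frac{\frac{1}{2 + F} \left(-919 + F\right)}{3} = - \frac{-919 + F}{3 \left(2 + F\right)}$)
$\frac{456580}{s{\left(Y{\left(9 \right)} \right)}} = \frac{456580}{\frac{1}{3} \frac{1}{2 + \left(4 - 9\right)} \left(919 - \left(4 - 9\right)\right)} = \frac{456580}{\frac{1}{3} \frac{1}{2 - 5} \left(919 - -5\right)} = \frac{456580}{\frac{1}{3} \frac{1}{-3} \left(919 + 5\right)} = \frac{456580}{\frac{1}{3} \left(- \frac{1}{3}\right) 924} = \frac{456580}{- \frac{308}{3}} = 456580 \left(- \frac{3}{308}\right) = - \frac{342435}{77}$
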